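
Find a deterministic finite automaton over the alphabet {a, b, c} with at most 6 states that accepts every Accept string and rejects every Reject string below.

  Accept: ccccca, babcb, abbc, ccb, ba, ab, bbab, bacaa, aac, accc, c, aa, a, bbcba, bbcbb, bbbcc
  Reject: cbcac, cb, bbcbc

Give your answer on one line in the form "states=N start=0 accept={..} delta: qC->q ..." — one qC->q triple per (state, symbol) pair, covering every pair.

State merging on the prefix tree: take the shortest (then alphabetical) example prefix whose next move is undefined and point that move at state 0, else 1, else 2, ...; a target is out if some Accept/Reject pair would then sit in one state with the same input left (inseparable). If every existing state is out, open a new one.
a: 0a undefined. 0a->0: ok.
b: 0b undefined. 0b->0: no, babcb/cb meet in 0 with "cb" left. Open state 1: 0b->1.
c: 0c undefined. 0c->0: no, ccb/cb meet in 1. 0c->1: ok.
ba: 1a undefined. 1a->0: ok.
bb: 1b undefined. 1b->0: no, abbc/cbcac meet in 1. 1b->1: no, ab/cb meet in 1. Open state 2: 1b->2.
cc: 1c undefined. 1c->0: ok.
bba: 2a undefined. 2a->0: ok.
bbb: 2b undefined. 2b->0: ok.
bbc: 2c undefined. 2c->0: no, ccccca/bbcbc meet in 0. 2c->1: no, babcb/cbcac meet in 1. 2c->2: no, babcb/cbcac meet in 1. Open state 3: 2c->3.
bbcb: 3b undefined. 3b->0: no, babcb/bbcbc meet in 1. 3b->1: no, ccccca/bbcbc meet in 0. 3b->2: no, abbc/bbcbc meet in 3. 3b->3: ok.
cbca: 3a undefined. 3a->0: no, babcb/cbcac meet in 1. 3a->1: no, ccccca/cbcac meet in 0. 3a->2: no, abbc/cbcac meet in 3. 3a->3: ok.
bbcbc: 3c undefined. 3c->0: no, ccccca/cbcac meet in 0. 3c->1: no, babcb/cbcac meet in 1. 3c->2: ok.
All examples now run through 4 states with every (state, symbol) defined. Accept strings end in {0,1,3}, Reject strings end in {2}; accept={0,1,3}.

states=4 start=0 accept={0,1,3} delta: 0a->0 0b->1 0c->1 1a->0 1b->2 1c->0 2a->0 2b->0 2c->3 3a->3 3b->3 3c->2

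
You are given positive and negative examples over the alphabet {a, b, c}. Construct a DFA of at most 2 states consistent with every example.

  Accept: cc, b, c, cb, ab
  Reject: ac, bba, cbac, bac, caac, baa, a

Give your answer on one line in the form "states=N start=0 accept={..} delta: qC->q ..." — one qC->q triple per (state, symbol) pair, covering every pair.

Fold the examples into a partial DFA from state 0: repeatedly fix the first undefined (state, symbol) met by the shortest-then-alphabetical prefix, trying targets in increasing order and rejecting any under which an Accept and a Reject string meet in one state with the same remainder; add a state when all current targets are rejected. Accepting states are where Accept strings end.
a: 0a undefined. 0a->0: no, c/ac meet in 0 with "c" left. Open state 1: 0a->1.
b: 0b undefined. 0b->0: ok.
c: 0c undefined. 0c->0: ok.
ab: 1b undefined. 1b->0: ok.
ac: 1c undefined. 1c->0: no, cc/ac meet in 0. 1c->1: ok.
baa: 1a undefined. 1a->0: no, cc/caac meet in 0. 1a->1: ok.
All examples now run through 2 states with every (state, symbol) defined. Accept strings end in {0}, Reject strings end in {1}; accept={0}.

states=2 start=0 accept={0} delta: 0a->1 0b->0 0c->0 1a->1 1b->0 1c->1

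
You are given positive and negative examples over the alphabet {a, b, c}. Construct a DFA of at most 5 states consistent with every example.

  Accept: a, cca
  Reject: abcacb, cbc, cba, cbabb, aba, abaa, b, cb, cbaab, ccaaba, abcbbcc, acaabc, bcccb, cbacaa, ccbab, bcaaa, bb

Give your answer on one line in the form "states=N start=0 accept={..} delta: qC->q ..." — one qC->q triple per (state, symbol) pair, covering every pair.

states=2 start=0 accept={0} delta: 0a->0 0b->1 0c->0 1a->1 1b->1 1c->1

Grow the machine one transition at a time. Run the examples from 0; the earliest place one falls off (shortest prefix, ties alphabetical) gets sent to the lowest-numbered state that keeps every Accept/Reject pair distinguishable — a pair clashes when both reach the same state with identical unread suffix — and to a fresh state only if none does.
a: 0a undefined. 0a->0: ok.
b: 0b undefined. 0b->0: no, a/aba meet in 0. Open state 1: 0b->1.
c: 0c undefined. 0c->0: ok.
bb: 1b undefined. 1b->0: no, a/bb meet in 0. 1b->1: ok.
bc: 1c undefined. 1c->0: no, a/cbc meet in 0. 1c->1: ok.
aba: 1a undefined. 1a->0: no, a/cba meet in 0. 1a->1: ok.
All examples now run through 2 states with every (state, symbol) defined. Accept strings end in {0}, Reject strings end in {1}; accept={0}.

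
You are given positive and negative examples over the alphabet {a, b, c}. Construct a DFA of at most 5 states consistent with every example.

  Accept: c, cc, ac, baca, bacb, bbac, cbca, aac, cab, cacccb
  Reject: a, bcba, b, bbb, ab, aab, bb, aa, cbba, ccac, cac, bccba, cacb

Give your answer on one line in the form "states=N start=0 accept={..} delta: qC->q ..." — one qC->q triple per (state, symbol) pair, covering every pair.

states=4 start=0 accept={1,2} delta: 0a->0 0b->0 0c->1 1a->2 1b->2 1c->1 2a->0 2b->2 2c->3 3a->1 3b->0 3c->0

Fold the examples into a partial DFA from state 0: repeatedly fix the first undefined (state, symbol) met by the shortest-then-alphabetical prefix, trying targets in increasing order and rejecting any under which an Accept and a Reject string meet in one state with the same remainder; add a state when all current targets are rejected. Accepting states are where Accept strings end.
a: 0a undefined. 0a->0: ok.
b: 0b undefined. 0b->0: ok.
c: 0c undefined. 0c->0: no, c/a meet in 0. Open state 1: 0c->1.
ca: 1a undefined. 1a->0: no, c/cac meet in 1. 1a->1: no, cc/cac meet in 1 with "c" left. Open state 2: 1a->2.
cb: 1b undefined. 1b->0: no, bacb/a meet in 0. 1b->1: no, baca/bcba meet in 2. 1b->2: ok.
cc: 1c undefined. 1c->0: no, c/ccac meet in 1. 1c->1: ok.
cab: 2b undefined. 2b->0: no, cab/a meet in 0. 2b->1: no, baca/cbba meet in 2. 2b->2: ok.
cac: 2c undefined. 2c->0: no, cbca/a meet in 0. 2c->1: no, c/ccac meet in 1. 2c->2: no, baca/ccac meet in 2. Open state 3: 2c->3.
bcba: 2a undefined. 2a->0: ok.
cacb: 3b undefined. 3b->0: ok.
cacc: 3c undefined. 3c->0: ok.
cbca: 3a undefined. 3a->0: no, cbca/a meet in 0. 3a->1: ok.
All examples now run through 4 states with every (state, symbol) defined. Accept strings end in {1,2}, Reject strings end in {0,3}; accept={1,2}.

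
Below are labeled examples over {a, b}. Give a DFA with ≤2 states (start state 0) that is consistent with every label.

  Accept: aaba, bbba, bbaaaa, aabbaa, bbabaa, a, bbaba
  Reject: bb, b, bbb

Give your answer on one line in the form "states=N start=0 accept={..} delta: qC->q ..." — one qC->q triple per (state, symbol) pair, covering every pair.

State merging on the prefix tree: take the shortest (then alphabetical) example prefix whose next move is undefined and point that move at state 0, else 1, else 2, ...; a target is out if some Accept/Reject pair would then sit in one state with the same input left (inseparable). If every existing state is out, open a new one.
a: 0a undefined. 0a->0: ok.
b: 0b undefined. 0b->0: no, aaba/bb meet in 0. Open state 1: 0b->1.
bb: 1b undefined. 1b->0: no, bbaaaa/bb meet in 0. 1b->1: ok.
bba: 1a undefined. 1a->0: ok.
All examples now run through 2 states with every (state, symbol) defined. Accept strings end in {0}, Reject strings end in {1}; accept={0}.

states=2 start=0 accept={0} delta: 0a->0 0b->1 1a->0 1b->1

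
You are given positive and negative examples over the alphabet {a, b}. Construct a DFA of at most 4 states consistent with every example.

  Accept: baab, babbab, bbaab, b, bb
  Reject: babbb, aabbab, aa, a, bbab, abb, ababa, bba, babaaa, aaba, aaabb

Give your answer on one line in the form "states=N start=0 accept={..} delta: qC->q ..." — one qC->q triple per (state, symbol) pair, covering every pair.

Grow the machine one transition at a time. Run the examples from 0; the earliest place one falls off (shortest prefix, ties alphabetical) gets sent to the lowest-numbered state that keeps every Accept/Reject pair distinguishable — a pair clashes when both reach the same state with identical unread suffix — and to a fresh state only if none does.
a: 0a undefined. 0a->0: no, bb/abb meet in 0 with "bb" left. Open state 1: 0a->1.
b: 0b undefined. 0b->0: ok.
aa: 1a undefined. 1a->0: no, baab/aa meet in 0. 1a->1: no, baab/bbab meet in 1 with "b" left. Open state 2: 1a->2.
ab: 1b undefined. 1b->0: no, babbab/babbb meet in 0. 1b->1: ok.
aaa: 2a undefined. 2a->0: no, b/aaabb meet in 0. 2a->1: ok.
aab: 2b undefined. 2b->0: ok.
All examples now run through 3 states with every (state, symbol) defined. Accept strings end in {0}, Reject strings end in {1,2}; accept={0}.

states=3 start=0 accept={0} delta: 0a->1 0b->0 1a->2 1b->1 2a->1 2b->0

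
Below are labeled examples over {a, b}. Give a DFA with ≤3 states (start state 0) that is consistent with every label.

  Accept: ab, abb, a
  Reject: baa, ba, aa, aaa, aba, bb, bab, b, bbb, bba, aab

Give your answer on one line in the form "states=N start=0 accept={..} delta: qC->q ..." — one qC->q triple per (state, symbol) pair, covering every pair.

Grow the machine one transition at a time. Run the examples from 0; the earliest place one falls off (shortest prefix, ties alphabetical) gets sent to the lowest-numbered state that keeps every Accept/Reject pair distinguishable — a pair clashes when both reach the same state with identical unread suffix — and to a fresh state only if none does.
a: 0a undefined. 0a->0: no, ab/b meet in 0 with "b" left. Open state 1: 0a->1.
b: 0b undefined. 0b->0: no, ab/bab meet in 1 with "b" left. 0b->1: no, ab/bb meet in 1 with "b" left. Open state 2: 0b->2.
aa: 1a undefined. 1a->0: no, a/aaa meet in 1. 1a->1: no, ab/aab meet in 1 with "b" left. 1a->2: ok.
ab: 1b undefined. 1b->0: no, abb/aa meet in 2. 1b->1: ok.
ba: 2a undefined. 2a->0: no, ab/baa meet in 1. 2a->1: no, ab/ba meet in 1. 2a->2: ok.
bb: 2b undefined. 2b->0: no, ab/bba meet in 1. 2b->1: no, ab/bb meet in 1. 2b->2: ok.
All examples now run through 3 states with every (state, symbol) defined. Accept strings end in {1}, Reject strings end in {2}; accept={1}.

states=3 start=0 accept={1} delta: 0a->1 0b->2 1a->2 1b->1 2a->2 2b->2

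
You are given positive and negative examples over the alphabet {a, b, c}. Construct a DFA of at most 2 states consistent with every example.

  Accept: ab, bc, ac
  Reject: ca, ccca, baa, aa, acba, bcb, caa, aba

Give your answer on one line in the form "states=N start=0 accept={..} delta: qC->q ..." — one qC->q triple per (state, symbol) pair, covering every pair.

states=2 start=0 accept={1} delta: 0a->0 0b->1 0c->1 1a->0 1b->0 1c->1

Grow the machine one transition at a time. Run the examples from 0; the earliest place one falls off (shortest prefix, ties alphabetical) gets sent to the lowest-numbered state that keeps every Accept/Reject pair distinguishable — a pair clashes when both reach the same state with identical unread suffix — and to a fresh state only if none does.
a: 0a undefined. 0a->0: ok.
b: 0b undefined. 0b->0: no, ab/baa meet in 0. Open state 1: 0b->1.
c: 0c undefined. 0c->0: no, ac/ca meet in 0. 0c->1: ok.
ba: 1a undefined. 1a->0: ok.
bc: 1c undefined. 1c->0: no, ab/bcb meet in 1. 1c->1: ok.
acb: 1b undefined. 1b->0: ok.
All examples now run through 2 states with every (state, symbol) defined. Accept strings end in {1}, Reject strings end in {0}; accept={1}.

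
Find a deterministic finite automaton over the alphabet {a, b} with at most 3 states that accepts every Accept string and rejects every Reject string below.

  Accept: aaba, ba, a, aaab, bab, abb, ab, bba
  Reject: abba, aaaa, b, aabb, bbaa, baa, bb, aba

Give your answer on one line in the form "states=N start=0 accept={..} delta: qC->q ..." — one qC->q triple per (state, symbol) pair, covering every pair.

states=2 start=0 accept={1} delta: 0a->1 0b->0 1a->0 1b->1

Fold the examples into a partial DFA from state 0: repeatedly fix the first undefined (state, symbol) met by the shortest-then-alphabetical prefix, trying targets in increasing order and rejecting any under which an Accept and a Reject string meet in one state with the same remainder; add a state when all current targets are rejected. Accepting states are where Accept strings end.
a: 0a undefined. 0a->0: no, aaba/aba meet in 0 with "ba" left. Open state 1: 0a->1.
b: 0b undefined. 0b->0: ok.
aa: 1a undefined. 1a->0: ok.
ab: 1b undefined. 1b->0: no, aaba/abba meet in 1. 1b->1: ok.
All examples now run through 2 states with every (state, symbol) defined. Accept strings end in {1}, Reject strings end in {0}; accept={1}.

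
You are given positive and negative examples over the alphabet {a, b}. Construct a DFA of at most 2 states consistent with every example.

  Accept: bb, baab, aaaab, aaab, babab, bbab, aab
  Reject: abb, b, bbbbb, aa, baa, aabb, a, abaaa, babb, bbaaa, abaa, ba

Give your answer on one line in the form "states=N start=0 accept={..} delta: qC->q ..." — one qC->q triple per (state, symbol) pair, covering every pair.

State merging on the prefix tree: take the shortest (then alphabetical) example prefix whose next move is undefined and point that move at state 0, else 1, else 2, ...; a target is out if some Accept/Reject pair would then sit in one state with the same input left (inseparable). If every existing state is out, open a new one.
a: 0a undefined. 0a->0: no, bb/abb meet in 0 with "bb" left. Open state 1: 0a->1.
b: 0b undefined. 0b->0: no, bb/b meet in 0. 0b->1: ok.
aa: 1a undefined. 1a->0: no, bb/aabb meet in 1 with "b" left. 1a->1: ok.
ab: 1b undefined. 1b->0: ok.
All examples now run through 2 states with every (state, symbol) defined. Accept strings end in {0}, Reject strings end in {1}; accept={0}.

states=2 start=0 accept={0} delta: 0a->1 0b->1 1a->1 1b->0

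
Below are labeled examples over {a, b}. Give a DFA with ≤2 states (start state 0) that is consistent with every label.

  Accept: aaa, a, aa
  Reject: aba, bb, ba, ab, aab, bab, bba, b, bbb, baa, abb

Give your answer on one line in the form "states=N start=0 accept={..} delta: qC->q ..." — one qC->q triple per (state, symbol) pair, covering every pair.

State merging on the prefix tree: take the shortest (then alphabetical) example prefix whose next move is undefined and point that move at state 0, else 1, else 2, ...; a target is out if some Accept/Reject pair would then sit in one state with the same input left (inseparable). If every existing state is out, open a new one.
a: 0a undefined. 0a->0: ok.
b: 0b undefined. 0b->0: no, aaa/aba meet in 0. Open state 1: 0b->1.
ba: 1a undefined. 1a->0: no, aaa/aba meet in 0. 1a->1: ok.
bb: 1b undefined. 1b->0: no, aaa/bb meet in 0. 1b->1: ok.
All examples now run through 2 states with every (state, symbol) defined. Accept strings end in {0}, Reject strings end in {1}; accept={0}.

states=2 start=0 accept={0} delta: 0a->0 0b->1 1a->1 1b->1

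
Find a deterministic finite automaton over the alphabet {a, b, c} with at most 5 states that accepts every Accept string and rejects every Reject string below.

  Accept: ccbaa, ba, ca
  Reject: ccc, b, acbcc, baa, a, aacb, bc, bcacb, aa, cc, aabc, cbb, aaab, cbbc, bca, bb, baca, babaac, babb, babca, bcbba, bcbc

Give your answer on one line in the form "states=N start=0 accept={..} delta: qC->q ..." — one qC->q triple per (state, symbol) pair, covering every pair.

states=5 start=0 accept={2} delta: 0a->0 0b->1 0c->1 1a->2 1b->0 1c->3 2a->0 2b->1 2c->0 3a->0 3b->4 3c->0 4a->1 4b->0 4c->0

State merging on the prefix tree: take the shortest (then alphabetical) example prefix whose next move is undefined and point that move at state 0, else 1, else 2, ...; a target is out if some Accept/Reject pair would then sit in one state with the same input left (inseparable). If every existing state is out, open a new one.
a: 0a undefined. 0a->0: ok.
b: 0b undefined. 0b->0: no, ba/b meet in 0. Open state 1: 0b->1.
c: 0c undefined. 0c->0: no, ccbaa/baa meet in 1 with "aa" left. 0c->1: ok.
ba: 1a undefined. 1a->0: no, ba/baa meet in 0. 1a->1: no, ba/b meet in 1. Open state 2: 1a->2.
bb: 1b undefined. 1b->0: ok.
bc: 1c undefined. 1c->0: no, ccbaa/baa meet in 2 with "a" left. 1c->1: no, ccbaa/a meet in 0. 1c->2: no, ba/acbcc meet in 2. Open state 3: 1c->3.
baa: 2a undefined. 2a->0: ok.
bab: 2b undefined. 2b->0: no, ba/babca meet in 2. 2b->1: ok.
bac: 2c undefined. 2c->0: ok.
bca: 3a undefined. 3a->0: ok.
bcb: 3b undefined. 3b->0: no, ccbaa/baa meet in 0. 3b->1: no, ccbaa/baa meet in 0. 3b->2: no, ccbaa/baa meet in 0. 3b->3: no, ccbaa/baa meet in 0. Open state 4: 3b->4.
ccc: 3c undefined. 3c->0: ok.
bcbb: 4b undefined. 4b->0: ok.
bcbc: 4c undefined. 4c->0: ok.
ccba: 4a undefined. 4a->0: no, ccbaa/ccc meet in 0. 4a->1: ok.
All examples now run through 5 states with every (state, symbol) defined. Accept strings end in {2}, Reject strings end in {0,1,3}; accept={2}.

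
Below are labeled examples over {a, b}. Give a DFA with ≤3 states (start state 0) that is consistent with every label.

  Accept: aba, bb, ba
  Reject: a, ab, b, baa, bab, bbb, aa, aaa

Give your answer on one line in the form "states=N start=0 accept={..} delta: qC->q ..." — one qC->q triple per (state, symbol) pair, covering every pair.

State merging on the prefix tree: take the shortest (then alphabetical) example prefix whose next move is undefined and point that move at state 0, else 1, else 2, ...; a target is out if some Accept/Reject pair would then sit in one state with the same input left (inseparable). If every existing state is out, open a new one.
a: 0a undefined. 0a->0: ok.
b: 0b undefined. 0b->0: no, aba/a meet in 0. Open state 1: 0b->1.
ba: 1a undefined. 1a->0: no, aba/a meet in 0. 1a->1: no, aba/ab meet in 1. Open state 2: 1a->2.
bb: 1b undefined. 1b->0: no, bb/a meet in 0. 1b->1: no, bb/ab meet in 1. 1b->2: ok.
baa: 2a undefined. 2a->0: ok.
bab: 2b undefined. 2b->0: ok.
All examples now run through 3 states with every (state, symbol) defined. Accept strings end in {2}, Reject strings end in {0,1}; accept={2}.

states=3 start=0 accept={2} delta: 0a->0 0b->1 1a->2 1b->2 2a->0 2b->0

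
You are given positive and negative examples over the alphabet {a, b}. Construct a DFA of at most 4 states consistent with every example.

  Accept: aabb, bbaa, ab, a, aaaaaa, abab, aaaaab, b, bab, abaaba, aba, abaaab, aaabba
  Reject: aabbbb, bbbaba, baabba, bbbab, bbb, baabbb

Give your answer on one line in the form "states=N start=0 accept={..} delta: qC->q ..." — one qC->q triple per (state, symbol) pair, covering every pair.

State merging on the prefix tree: take the shortest (then alphabetical) example prefix whose next move is undefined and point that move at state 0, else 1, else 2, ...; a target is out if some Accept/Reject pair would then sit in one state with the same input left (inseparable). If every existing state is out, open a new one.
a: 0a undefined. 0a->0: ok.
b: 0b undefined. 0b->0: no, aabb/aabbbb meet in 0. Open state 1: 0b->1.
ba: 1a undefined. 1a->0: no, aaabba/baabba meet in 1 with "ba" left. 1a->1: ok.
bb: 1b undefined. 1b->0: no, aabb/aabbbb meet in 0. 1b->1: no, aabb/aabbbb meet in 1. Open state 2: 1b->2.
bba: 2a undefined. 2a->0: ok.
bbb: 2b undefined. 2b->0: no, bbaa/baabba meet in 0. 2b->1: no, aabb/aabbbb meet in 2. 2b->2: no, aabb/aabbbb meet in 2. Open state 3: 2b->3.
bbba: 3a undefined. 3a->0: no, bbaa/baabba meet in 0. 3a->1: no, aabb/bbbab meet in 2. 3a->2: no, aabb/bbbaba meet in 2. 3a->3: ok.
bbbab: 3b undefined. 3b->0: no, bbaa/aabbbb meet in 0. 3b->1: no, ab/aabbbb meet in 1. 3b->2: no, aabb/aabbbb meet in 2. 3b->3: ok.
All examples now run through 4 states with every (state, symbol) defined. Accept strings end in {0,1,2}, Reject strings end in {3}; accept={0,1,2}.

states=4 start=0 accept={0,1,2} delta: 0a->0 0b->1 1a->1 1b->2 2a->0 2b->3 3a->3 3b->3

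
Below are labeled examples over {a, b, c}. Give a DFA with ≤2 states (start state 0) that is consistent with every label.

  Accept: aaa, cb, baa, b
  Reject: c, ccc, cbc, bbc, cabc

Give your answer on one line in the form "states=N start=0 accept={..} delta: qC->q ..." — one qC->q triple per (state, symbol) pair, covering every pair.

State merging on the prefix tree: take the shortest (then alphabetical) example prefix whose next move is undefined and point that move at state 0, else 1, else 2, ...; a target is out if some Accept/Reject pair would then sit in one state with the same input left (inseparable). If every existing state is out, open a new one.
a: 0a undefined. 0a->0: ok.
b: 0b undefined. 0b->0: ok.
c: 0c undefined. 0c->0: no, aaa/c meet in 0. Open state 1: 0c->1.
ca: 1a undefined. 1a->0: ok.
cb: 1b undefined. 1b->0: ok.
cc: 1c undefined. 1c->0: ok.
All examples now run through 2 states with every (state, symbol) defined. Accept strings end in {0}, Reject strings end in {1}; accept={0}.

states=2 start=0 accept={0} delta: 0a->0 0b->0 0c->1 1a->0 1b->0 1c->0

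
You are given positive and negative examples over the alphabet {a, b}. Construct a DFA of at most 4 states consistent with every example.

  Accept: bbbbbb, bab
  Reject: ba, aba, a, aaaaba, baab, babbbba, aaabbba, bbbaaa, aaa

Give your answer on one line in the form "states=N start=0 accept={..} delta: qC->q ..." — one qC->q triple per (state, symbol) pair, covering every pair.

states=4 start=0 accept={1} delta: 0a->0 0b->1 1a->2 1b->1 2a->3 2b->1 3a->0 3b->0

State merging on the prefix tree: take the shortest (then alphabetical) example prefix whose next move is undefined and point that move at state 0, else 1, else 2, ...; a target is out if some Accept/Reject pair would then sit in one state with the same input left (inseparable). If every existing state is out, open a new one.
a: 0a undefined. 0a->0: ok.
b: 0b undefined. 0b->0: no, bbbbbb/ba meet in 0. Open state 1: 0b->1.
ba: 1a undefined. 1a->0: no, bab/baab meet in 1. 1a->1: no, bab/baab meet in 1 with "b" left. Open state 2: 1a->2.
bb: 1b undefined. 1b->0: no, bbbbbb/a meet in 0. 1b->1: ok.
baa: 2a undefined. 2a->0: no, bbbbbb/baab meet in 1. 2a->1: no, bbbbbb/baab meet in 1. 2a->2: no, bab/baab meet in 2 with "b" left. Open state 3: 2a->3.
bab: 2b undefined. 2b->0: no, bab/a meet in 0. 2b->1: ok.
baab: 3b undefined. 3b->0: ok.
bbbaaa: 3a undefined. 3a->0: ok.
All examples now run through 4 states with every (state, symbol) defined. Accept strings end in {1}, Reject strings end in {0,2}; accept={1}.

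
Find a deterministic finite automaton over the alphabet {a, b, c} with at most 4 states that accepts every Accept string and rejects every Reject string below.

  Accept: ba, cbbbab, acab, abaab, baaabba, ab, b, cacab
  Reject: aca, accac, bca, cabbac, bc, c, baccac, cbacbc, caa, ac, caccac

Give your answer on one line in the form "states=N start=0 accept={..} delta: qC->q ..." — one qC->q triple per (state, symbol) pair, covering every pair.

Grow the machine one transition at a time. Run the examples from 0; the earliest place one falls off (shortest prefix, ties alphabetical) gets sent to the lowest-numbered state that keeps every Accept/Reject pair distinguishable — a pair clashes when both reach the same state with identical unread suffix — and to a fresh state only if none does.
a: 0a undefined. 0a->0: ok.
b: 0b undefined. 0b->0: ok.
c: 0c undefined. 0c->0: no, ba/aca meet in 0. Open state 1: 0c->1.
ca: 1a undefined. 1a->0: no, ba/aca meet in 0. 1a->1: ok.
cb: 1b undefined. 1b->0: ok.
acc: 1c undefined. 1c->0: no, ba/caccac meet in 0. 1c->1: ok.
All examples now run through 2 states with every (state, symbol) defined. Accept strings end in {0}, Reject strings end in {1}; accept={0}.

states=2 start=0 accept={0} delta: 0a->0 0b->0 0c->1 1a->1 1b->0 1c->1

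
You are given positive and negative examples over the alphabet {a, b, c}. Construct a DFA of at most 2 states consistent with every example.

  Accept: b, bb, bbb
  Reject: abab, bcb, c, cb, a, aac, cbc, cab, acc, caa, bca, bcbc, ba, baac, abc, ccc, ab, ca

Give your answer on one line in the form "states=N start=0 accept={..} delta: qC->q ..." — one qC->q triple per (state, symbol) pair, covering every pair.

states=2 start=0 accept={0} delta: 0a->1 0b->0 0c->1 1a->1 1b->1 1c->1

Fold the examples into a partial DFA from state 0: repeatedly fix the first undefined (state, symbol) met by the shortest-then-alphabetical prefix, trying targets in increasing order and rejecting any under which an Accept and a Reject string meet in one state with the same remainder; add a state when all current targets are rejected. Accepting states are where Accept strings end.
a: 0a undefined. 0a->0: no, b/ab meet in 0 with "b" left. Open state 1: 0a->1.
b: 0b undefined. 0b->0: ok.
c: 0c undefined. 0c->0: no, b/bcb meet in 0. 0c->1: ok.
aa: 1a undefined. 1a->0: no, b/cab meet in 0. 1a->1: ok.
ab: 1b undefined. 1b->0: no, b/abab meet in 0. 1b->1: ok.
ac: 1c undefined. 1c->0: no, b/aac meet in 0. 1c->1: ok.
All examples now run through 2 states with every (state, symbol) defined. Accept strings end in {0}, Reject strings end in {1}; accept={0}.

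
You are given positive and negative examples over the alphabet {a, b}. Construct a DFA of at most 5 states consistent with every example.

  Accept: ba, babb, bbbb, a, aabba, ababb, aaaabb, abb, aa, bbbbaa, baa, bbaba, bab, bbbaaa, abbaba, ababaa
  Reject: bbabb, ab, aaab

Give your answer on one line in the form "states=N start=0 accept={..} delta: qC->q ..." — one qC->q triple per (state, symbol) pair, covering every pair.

states=4 start=0 accept={0,2,3} delta: 0a->0 0b->1 1a->2 1b->2 2a->3 2b->2 3a->0 3b->0

Grow the machine one transition at a time. Run the examples from 0; the earliest place one falls off (shortest prefix, ties alphabetical) gets sent to the lowest-numbered state that keeps every Accept/Reject pair distinguishable — a pair clashes when both reach the same state with identical unread suffix — and to a fresh state only if none does.
a: 0a undefined. 0a->0: ok.
b: 0b undefined. 0b->0: no, ba/bbabb meet in 0. Open state 1: 0b->1.
ba: 1a undefined. 1a->0: no, bab/ab meet in 1. 1a->1: no, ba/ab meet in 1. Open state 2: 1a->2.
bb: 1b undefined. 1b->0: no, bbbb/bbabb meet in 0. 1b->1: no, babb/bbabb meet in 2 with "bb" left. 1b->2: ok.
baa: 2a undefined. 2a->0: no, ba/bbabb meet in 2. 2a->1: no, aabba/ab meet in 1. 2a->2: no, babb/bbabb meet in 2 with "bb" left. Open state 3: 2a->3.
bab: 2b undefined. 2b->0: no, babb/ab meet in 1. 2b->1: no, bab/ab meet in 1. 2b->2: ok.
bbab: 3b undefined. 3b->0: ok.
bbbaa: 3a undefined. 3a->0: ok.
All examples now run through 4 states with every (state, symbol) defined. Accept strings end in {0,2,3}, Reject strings end in {1}; accept={0,2,3}.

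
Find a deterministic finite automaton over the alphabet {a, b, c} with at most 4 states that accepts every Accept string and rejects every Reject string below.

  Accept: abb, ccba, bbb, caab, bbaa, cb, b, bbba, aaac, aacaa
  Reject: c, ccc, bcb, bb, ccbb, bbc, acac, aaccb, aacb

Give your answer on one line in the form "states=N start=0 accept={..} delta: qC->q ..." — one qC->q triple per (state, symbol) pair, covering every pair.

states=4 start=0 accept={1,2} delta: 0a->1 0b->1 0c->0 1a->2 1b->0 1c->1 2a->1 2b->1 2c->3 3a->0 3b->0 3c->1

State merging on the prefix tree: take the shortest (then alphabetical) example prefix whose next move is undefined and point that move at state 0, else 1, else 2, ...; a target is out if some Accept/Reject pair would then sit in one state with the same input left (inseparable). If every existing state is out, open a new one.
a: 0a undefined. 0a->0: no, abb/bb meet in 0 with "bb" left. Open state 1: 0a->1.
b: 0b undefined. 0b->0: no, bbb/bb meet in 0. 0b->1: ok.
c: 0c undefined. 0c->0: ok.
aa: 1a undefined. 1a->0: no, ccba/c meet in 0. 1a->1: no, caab/bb meet in 1 with "b" left. Open state 2: 1a->2.
ab: 1b undefined. 1b->0: ok.
ac: 1c undefined. 1c->0: no, abb/bcb meet in 1. 1c->1: ok.
aaa: 2a undefined. 2a->0: no, aaac/c meet in 0. 2a->1: ok.
aac: 2c undefined. 2c->0: no, abb/aaccb meet in 1. 2c->1: no, abb/acac meet in 1. 2c->2: no, ccba/acac meet in 2. Open state 3: 2c->3.
aaca: 3a undefined. 3a->0: ok.
aacb: 3b undefined. 3b->0: ok.
aacc: 3c undefined. 3c->0: no, abb/aaccb meet in 1. 3c->1: ok.
caab: 2b undefined. 2b->0: no, caab/c meet in 0. 2b->1: ok.
All examples now run through 4 states with every (state, symbol) defined. Accept strings end in {1,2}, Reject strings end in {0,3}; accept={1,2}.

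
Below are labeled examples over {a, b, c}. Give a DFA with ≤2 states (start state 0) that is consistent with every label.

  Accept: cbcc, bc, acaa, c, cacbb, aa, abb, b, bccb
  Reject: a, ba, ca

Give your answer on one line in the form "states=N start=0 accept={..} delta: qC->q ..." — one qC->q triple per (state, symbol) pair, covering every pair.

states=2 start=0 accept={0} delta: 0a->1 0b->0 0c->0 1a->0 1b->0 1c->0

Grow the machine one transition at a time. Run the examples from 0; the earliest place one falls off (shortest prefix, ties alphabetical) gets sent to the lowest-numbered state that keeps every Accept/Reject pair distinguishable — a pair clashes when both reach the same state with identical unread suffix — and to a fresh state only if none does.
a: 0a undefined. 0a->0: no, aa/a meet in 0. Open state 1: 0a->1.
b: 0b undefined. 0b->0: ok.
c: 0c undefined. 0c->0: ok.
aa: 1a undefined. 1a->0: ok.
ab: 1b undefined. 1b->0: ok.
ac: 1c undefined. 1c->0: ok.
All examples now run through 2 states with every (state, symbol) defined. Accept strings end in {0}, Reject strings end in {1}; accept={0}.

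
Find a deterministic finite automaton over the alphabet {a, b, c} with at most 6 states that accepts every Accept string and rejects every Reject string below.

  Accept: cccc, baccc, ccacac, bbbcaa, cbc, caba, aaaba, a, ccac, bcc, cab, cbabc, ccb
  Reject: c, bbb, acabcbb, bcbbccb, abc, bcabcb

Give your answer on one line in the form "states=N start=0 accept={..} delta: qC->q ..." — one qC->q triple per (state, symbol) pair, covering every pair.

states=6 start=0 accept={0,2,3} delta: 0a->0 0b->1 0c->1 1a->2 1b->3 1c->4 2a->3 2b->0 2c->1 3a->1 3b->1 3c->0 4a->5 4b->0 4c->3 5a->0 5b->3 5c->2

State merging on the prefix tree: take the shortest (then alphabetical) example prefix whose next move is undefined and point that move at state 0, else 1, else 2, ...; a target is out if some Accept/Reject pair would then sit in one state with the same input left (inseparable). If every existing state is out, open a new one.
a: 0a undefined. 0a->0: ok.
b: 0b undefined. 0b->0: no, aaaba/bbb meet in 0. Open state 1: 0b->1.
c: 0c undefined. 0c->0: no, cccc/c meet in 0. 0c->1: ok.
ba: 1a undefined. 1a->0: no, cab/c meet in 1. 1a->1: no, aaaba/c meet in 1. Open state 2: 1a->2.
bb: 1b undefined. 1b->0: no, cbc/c meet in 1. 1b->1: no, cbc/abc meet in 1 with "c" left. 1b->2: no, cab/bbb meet in 2 with "b" left. Open state 3: 1b->3.
bc: 1c undefined. 1c->0: no, cccc/abc meet in 0. 1c->1: no, cccc/c meet in 1. 1c->2: no, aaaba/abc meet in 2. 1c->3: no, ccb/bbb meet in 3 with "b" left. Open state 4: 1c->4.
bac: 2c undefined. 2c->0: no, baccc/abc meet in 4. 2c->1: ok.
bbb: 3b undefined. 3b->0: no, a/bbb meet in 0. 3b->1: ok.
bca: 4a undefined. 4a->0: no, ccacac/c meet in 1. 4a->1: no, ccacac/abc meet in 4. 4a->2: no, ccacac/c meet in 1. 4a->3: no, ccb/bcabcb meet in 4 with "b" left. 4a->4: no, bbbcaa/abc meet in 4. Open state 5: 4a->5.
bcb: 4b undefined. 4b->0: ok.
bcc: 4c undefined. 4c->0: no, cccc/c meet in 1. 4c->1: no, cccc/abc meet in 4. 4c->2: no, cccc/c meet in 1. 4c->3: ok.
cab: 2b undefined. 2b->0: ok.
cba: 3a undefined. 3a->0: no, cbabc/abc meet in 4. 3a->1: ok.
cbc: 3c undefined. 3c->0: ok.
bcab: 5b undefined. 5b->0: no, baccc/bcabcb meet in 3. 5b->1: no, cccc/bcabcb meet in 0. 5b->2: no, baccc/bcabcb meet in 3. 5b->3: ok.
ccac: 5c undefined. 5c->0: no, ccacac/c meet in 1. 5c->1: no, ccacac/c meet in 1. 5c->2: ok.
ccaca: 2a undefined. 2a->0: no, ccacac/c meet in 1. 2a->1: no, ccacac/abc meet in 4. 2a->2: no, ccacac/c meet in 1. 2a->3: ok.
bbbcaa: 5a undefined. 5a->0: ok.
All examples now run through 6 states with every (state, symbol) defined. Accept strings end in {0,2,3}, Reject strings end in {1,4}; accept={0,2,3}.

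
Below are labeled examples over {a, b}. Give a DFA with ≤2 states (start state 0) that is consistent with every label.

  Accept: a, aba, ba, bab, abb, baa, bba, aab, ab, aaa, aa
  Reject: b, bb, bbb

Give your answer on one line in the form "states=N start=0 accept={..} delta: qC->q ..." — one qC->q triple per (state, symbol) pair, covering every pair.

states=2 start=0 accept={1} delta: 0a->1 0b->0 1a->1 1b->1

Fold the examples into a partial DFA from state 0: repeatedly fix the first undefined (state, symbol) met by the shortest-then-alphabetical prefix, trying targets in increasing order and rejecting any under which an Accept and a Reject string meet in one state with the same remainder; add a state when all current targets are rejected. Accepting states are where Accept strings end.
a: 0a undefined. 0a->0: no, abb/bb meet in 0 with "bb" left. Open state 1: 0a->1.
b: 0b undefined. 0b->0: ok.
aa: 1a undefined. 1a->0: no, baa/b meet in 0. 1a->1: ok.
ab: 1b undefined. 1b->0: no, bab/b meet in 0. 1b->1: ok.
All examples now run through 2 states with every (state, symbol) defined. Accept strings end in {1}, Reject strings end in {0}; accept={1}.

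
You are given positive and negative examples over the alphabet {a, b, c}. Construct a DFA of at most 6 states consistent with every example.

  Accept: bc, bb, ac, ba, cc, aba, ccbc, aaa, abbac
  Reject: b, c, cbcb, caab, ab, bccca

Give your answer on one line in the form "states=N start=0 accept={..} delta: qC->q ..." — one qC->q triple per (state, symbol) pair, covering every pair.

states=3 start=0 accept={0} delta: 0a->1 0b->2 0c->1 1a->2 1b->2 1c->0 2a->0 2b->0 2c->0

Grow the machine one transition at a time. Run the examples from 0; the earliest place one falls off (shortest prefix, ties alphabetical) gets sent to the lowest-numbered state that keeps every Accept/Reject pair distinguishable — a pair clashes when both reach the same state with identical unread suffix — and to a fresh state only if none does.
a: 0a undefined. 0a->0: no, ac/c meet in 0 with "c" left. Open state 1: 0a->1.
b: 0b undefined. 0b->0: no, bc/c meet in 0 with "c" left. 0b->1: no, bb/ab meet in 1 with "b" left. Open state 2: 0b->2.
c: 0c undefined. 0c->0: no, cc/c meet in 0. 0c->1: ok.
aa: 1a undefined. 1a->0: no, aaa/c meet in 1. 1a->1: no, aaa/c meet in 1. 1a->2: ok.
ab: 1b undefined. 1b->0: no, aba/c meet in 1. 1b->1: no, aba/b meet in 2. 1b->2: ok.
ac: 1c undefined. 1c->0: ok.
ba: 2a undefined. 2a->0: ok.
bb: 2b undefined. 2b->0: ok.
bc: 2c undefined. 2c->0: ok.
All examples now run through 3 states with every (state, symbol) defined. Accept strings end in {0}, Reject strings end in {1,2}; accept={0}.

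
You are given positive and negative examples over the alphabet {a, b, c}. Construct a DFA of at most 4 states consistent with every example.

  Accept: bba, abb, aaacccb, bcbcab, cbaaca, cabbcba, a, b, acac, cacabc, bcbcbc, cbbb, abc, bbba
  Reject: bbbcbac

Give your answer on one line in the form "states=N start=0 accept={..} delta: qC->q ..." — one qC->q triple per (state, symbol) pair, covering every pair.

states=3 start=0 accept={0,1} delta: 0a->0 0b->0 0c->1 1a->0 1b->2 1c->2 2a->1 2b->0 2c->0

State merging on the prefix tree: take the shortest (then alphabetical) example prefix whose next move is undefined and point that move at state 0, else 1, else 2, ...; a target is out if some Accept/Reject pair would then sit in one state with the same input left (inseparable). If every existing state is out, open a new one.
a: 0a undefined. 0a->0: ok.
b: 0b undefined. 0b->0: ok.
c: 0c undefined. 0c->0: no, bba/bbbcbac meet in 0. Open state 1: 0c->1.
ca: 1a undefined. 1a->0: ok.
cb: 1b undefined. 1b->0: no, acac/bbbcbac meet in 1. 1b->1: no, acac/bbbcbac meet in 1. Open state 2: 1b->2.
cba: 2a undefined. 2a->0: no, acac/bbbcbac meet in 1. 2a->1: ok.
cbb: 2b undefined. 2b->0: ok.
bcbc: 2c undefined. 2c->0: ok.
aaacc: 1c undefined. 1c->0: no, bba/bbbcbac meet in 0. 1c->1: no, cabbcba/bbbcbac meet in 1. 1c->2: ok.
All examples now run through 3 states with every (state, symbol) defined. Accept strings end in {0,1}, Reject strings end in {2}; accept={0,1}.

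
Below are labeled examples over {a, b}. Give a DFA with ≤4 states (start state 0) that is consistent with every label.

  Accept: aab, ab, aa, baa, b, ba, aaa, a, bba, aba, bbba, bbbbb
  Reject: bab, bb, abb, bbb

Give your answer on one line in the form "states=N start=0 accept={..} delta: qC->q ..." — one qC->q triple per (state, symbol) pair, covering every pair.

states=4 start=0 accept={0,1} delta: 0a->0 0b->1 1a->1 1b->2 2a->0 2b->3 3a->0 3b->0

State merging on the prefix tree: take the shortest (then alphabetical) example prefix whose next move is undefined and point that move at state 0, else 1, else 2, ...; a target is out if some Accept/Reject pair would then sit in one state with the same input left (inseparable). If every existing state is out, open a new one.
a: 0a undefined. 0a->0: ok.
b: 0b undefined. 0b->0: no, aab/bab meet in 0. Open state 1: 0b->1.
ba: 1a undefined. 1a->0: no, aab/bab meet in 1. 1a->1: ok.
bb: 1b undefined. 1b->0: no, aab/bbb meet in 1. 1b->1: no, aab/bab meet in 1. Open state 2: 1b->2.
bba: 2a undefined. 2a->0: ok.
bbb: 2b undefined. 2b->0: no, aa/bbb meet in 0. 2b->1: no, aab/bbb meet in 1. 2b->2: no, bbbbb/bab meet in 2. Open state 3: 2b->3.
bbba: 3a undefined. 3a->0: ok.
bbbb: 3b undefined. 3b->0: ok.
All examples now run through 4 states with every (state, symbol) defined. Accept strings end in {0,1}, Reject strings end in {2,3}; accept={0,1}.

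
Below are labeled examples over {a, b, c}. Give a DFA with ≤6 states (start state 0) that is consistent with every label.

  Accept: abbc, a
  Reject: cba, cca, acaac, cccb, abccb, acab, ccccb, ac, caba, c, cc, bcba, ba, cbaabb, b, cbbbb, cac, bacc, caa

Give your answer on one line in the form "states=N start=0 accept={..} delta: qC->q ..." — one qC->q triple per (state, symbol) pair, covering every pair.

states=3 start=0 accept={0} delta: 0a->0 0b->1 0c->1 1a->1 1b->2 1c->1 2a->1 2b->1 2c->0

State merging on the prefix tree: take the shortest (then alphabetical) example prefix whose next move is undefined and point that move at state 0, else 1, else 2, ...; a target is out if some Accept/Reject pair would then sit in one state with the same input left (inseparable). If every existing state is out, open a new one.
a: 0a undefined. 0a->0: ok.
b: 0b undefined. 0b->0: no, abbc/ac meet in 0 with "c" left. Open state 1: 0b->1.
c: 0c undefined. 0c->0: no, a/cca meet in 0. 0c->1: ok.
ba: 1a undefined. 1a->0: no, a/caba meet in 0. 1a->1: ok.
bc: 1c undefined. 1c->0: no, a/cca meet in 0. 1c->1: ok.
cb: 1b undefined. 1b->0: no, abbc/cca meet in 1. 1b->1: no, abbc/cba meet in 1. Open state 2: 1b->2.
cba: 2a undefined. 2a->0: no, a/cba meet in 0. 2a->1: ok.
cbb: 2b undefined. 2b->0: no, a/cbaabb meet in 0. 2b->1: ok.
abbc: 2c undefined. 2c->0: ok.
All examples now run through 3 states with every (state, symbol) defined. Accept strings end in {0}, Reject strings end in {1,2}; accept={0}.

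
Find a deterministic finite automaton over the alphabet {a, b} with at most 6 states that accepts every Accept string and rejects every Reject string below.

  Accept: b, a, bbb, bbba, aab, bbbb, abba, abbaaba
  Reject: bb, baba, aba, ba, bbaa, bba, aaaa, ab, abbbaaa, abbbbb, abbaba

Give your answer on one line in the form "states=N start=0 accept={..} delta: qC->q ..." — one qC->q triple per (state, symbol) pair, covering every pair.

states=5 start=0 accept={1,3,4} delta: 0a->1 0b->1 1a->0 1b->2 2a->2 2b->3 3a->4 3b->4 4a->2 4b->1

Grow the machine one transition at a time. Run the examples from 0; the earliest place one falls off (shortest prefix, ties alphabetical) gets sent to the lowest-numbered state that keeps every Accept/Reject pair distinguishable — a pair clashes when both reach the same state with identical unread suffix — and to a fresh state only if none does.
a: 0a undefined. 0a->0: no, b/ab meet in 0 with "b" left. Open state 1: 0a->1.
b: 0b undefined. 0b->0: no, b/bb meet in 0. 0b->1: ok.
aa: 1a undefined. 1a->0: ok.
ab: 1b undefined. 1b->0: no, b/aba meet in 1. 1b->1: no, b/bb meet in 1. Open state 2: 1b->2.
aba: 2a undefined. 2a->0: no, b/bbaa meet in 1. 2a->1: no, b/aba meet in 1. 2a->2: ok.
abb: 2b undefined. 2b->0: no, bbb/baba meet in 0. 2b->1: no, bbba/baba meet in 0. 2b->2: no, bbb/bb meet in 2. Open state 3: 2b->3.
abba: 3a undefined. 3a->0: no, bbba/baba meet in 0. 3a->1: no, abbaaba/baba meet in 0. 3a->2: no, bbba/bb meet in 2. 3a->3: no, abbaaba/abbaba meet in 3 with "ba" left. Open state 4: 3a->4.
abbb: 3b undefined. 3b->0: no, b/abbbaaa meet in 1. 3b->1: no, bbb/abbbbb meet in 3. 3b->2: no, bbbb/bb meet in 2. 3b->3: no, bbb/abbbbb meet in 3. 3b->4: ok.
abbaa: 4a undefined. 4a->0: no, abbaaba/baba meet in 0. 4a->1: no, b/abbbaaa meet in 1. 4a->2: ok.
abbab: 4b undefined. 4b->0: no, b/abbbbb meet in 1. 4b->1: ok.
All examples now run through 5 states with every (state, symbol) defined. Accept strings end in {1,3,4}, Reject strings end in {0,2}; accept={1,3,4}.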